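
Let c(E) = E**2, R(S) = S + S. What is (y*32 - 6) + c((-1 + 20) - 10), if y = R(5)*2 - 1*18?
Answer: 139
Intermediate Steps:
R(S) = 2*S
y = 2 (y = (2*5)*2 - 1*18 = 10*2 - 18 = 20 - 18 = 2)
(y*32 - 6) + c((-1 + 20) - 10) = (2*32 - 6) + ((-1 + 20) - 10)**2 = (64 - 6) + (19 - 10)**2 = 58 + 9**2 = 58 + 81 = 139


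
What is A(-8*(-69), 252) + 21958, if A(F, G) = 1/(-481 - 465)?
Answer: 20772267/946 ≈ 21958.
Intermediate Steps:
A(F, G) = -1/946 (A(F, G) = 1/(-946) = -1/946)
A(-8*(-69), 252) + 21958 = -1/946 + 21958 = 20772267/946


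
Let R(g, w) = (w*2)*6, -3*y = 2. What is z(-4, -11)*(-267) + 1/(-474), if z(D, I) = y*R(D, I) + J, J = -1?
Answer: -11010547/474 ≈ -23229.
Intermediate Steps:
y = -⅔ (y = -⅓*2 = -⅔ ≈ -0.66667)
R(g, w) = 12*w (R(g, w) = (2*w)*6 = 12*w)
z(D, I) = -1 - 8*I (z(D, I) = -8*I - 1 = -1 - 8*I)
z(-4, -11)*(-267) + 1/(-474) = (-1 - 8*(-11))*(-267) + 1/(-474) = (-1 + 88)*(-267) - 1/474 = 87*(-267) - 1/474 = -23229 - 1/474 = -11010547/474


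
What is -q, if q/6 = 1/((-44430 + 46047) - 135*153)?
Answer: 1/3173 ≈ 0.00031516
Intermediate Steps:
q = -1/3173 (q = 6/((-44430 + 46047) - 135*153) = 6/(1617 - 20655) = 6/(-19038) = 6*(-1/19038) = -1/3173 ≈ -0.00031516)
-q = -1*(-1/3173) = 1/3173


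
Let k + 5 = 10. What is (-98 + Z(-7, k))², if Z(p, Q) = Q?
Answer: 8649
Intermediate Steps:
k = 5 (k = -5 + 10 = 5)
(-98 + Z(-7, k))² = (-98 + 5)² = (-93)² = 8649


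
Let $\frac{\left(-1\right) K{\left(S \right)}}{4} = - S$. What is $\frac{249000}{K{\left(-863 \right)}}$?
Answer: $- \frac{62250}{863} \approx -72.132$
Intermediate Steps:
$K{\left(S \right)} = 4 S$ ($K{\left(S \right)} = - 4 \left(- S\right) = 4 S$)
$\frac{249000}{K{\left(-863 \right)}} = \frac{249000}{4 \left(-863\right)} = \frac{249000}{-3452} = 249000 \left(- \frac{1}{3452}\right) = - \frac{62250}{863}$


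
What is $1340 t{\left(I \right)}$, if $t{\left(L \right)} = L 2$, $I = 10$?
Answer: $26800$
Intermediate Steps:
$t{\left(L \right)} = 2 L$
$1340 t{\left(I \right)} = 1340 \cdot 2 \cdot 10 = 1340 \cdot 20 = 26800$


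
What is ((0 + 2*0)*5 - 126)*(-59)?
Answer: 7434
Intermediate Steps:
((0 + 2*0)*5 - 126)*(-59) = ((0 + 0)*5 - 126)*(-59) = (0*5 - 126)*(-59) = (0 - 126)*(-59) = -126*(-59) = 7434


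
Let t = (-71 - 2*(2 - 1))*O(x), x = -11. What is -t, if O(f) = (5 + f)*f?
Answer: 4818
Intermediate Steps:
O(f) = f*(5 + f)
t = -4818 (t = (-71 - 2*(2 - 1))*(-11*(5 - 11)) = (-71 - 2*1)*(-11*(-6)) = (-71 - 2)*66 = -73*66 = -4818)
-t = -1*(-4818) = 4818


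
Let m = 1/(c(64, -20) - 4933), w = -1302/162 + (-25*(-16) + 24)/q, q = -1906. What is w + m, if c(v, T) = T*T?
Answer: -321133852/38879541 ≈ -8.2597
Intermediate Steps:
c(v, T) = T²
w = -212525/25731 (w = -1302/162 + (-25*(-16) + 24)/(-1906) = -1302*1/162 + (400 + 24)*(-1/1906) = -217/27 + 424*(-1/1906) = -217/27 - 212/953 = -212525/25731 ≈ -8.2595)
m = -1/4533 (m = 1/((-20)² - 4933) = 1/(400 - 4933) = 1/(-4533) = -1/4533 ≈ -0.00022060)
w + m = -212525/25731 - 1/4533 = -321133852/38879541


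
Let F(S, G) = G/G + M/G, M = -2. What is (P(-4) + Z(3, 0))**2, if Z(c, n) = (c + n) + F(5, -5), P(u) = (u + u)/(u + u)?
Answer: 729/25 ≈ 29.160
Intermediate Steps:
P(u) = 1 (P(u) = (2*u)/((2*u)) = (2*u)*(1/(2*u)) = 1)
F(S, G) = 1 - 2/G (F(S, G) = G/G - 2/G = 1 - 2/G)
Z(c, n) = 7/5 + c + n (Z(c, n) = (c + n) + (-2 - 5)/(-5) = (c + n) - 1/5*(-7) = (c + n) + 7/5 = 7/5 + c + n)
(P(-4) + Z(3, 0))**2 = (1 + (7/5 + 3 + 0))**2 = (1 + 22/5)**2 = (27/5)**2 = 729/25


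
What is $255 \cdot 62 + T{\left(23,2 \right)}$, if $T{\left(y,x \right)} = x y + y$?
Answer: $15879$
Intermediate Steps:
$T{\left(y,x \right)} = y + x y$
$255 \cdot 62 + T{\left(23,2 \right)} = 255 \cdot 62 + 23 \left(1 + 2\right) = 15810 + 23 \cdot 3 = 15810 + 69 = 15879$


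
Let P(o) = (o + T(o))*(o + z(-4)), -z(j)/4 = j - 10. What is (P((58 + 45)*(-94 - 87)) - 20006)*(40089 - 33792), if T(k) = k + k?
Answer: 6545935000149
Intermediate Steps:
z(j) = 40 - 4*j (z(j) = -4*(j - 10) = -4*(-10 + j) = 40 - 4*j)
T(k) = 2*k
P(o) = 3*o*(56 + o) (P(o) = (o + 2*o)*(o + (40 - 4*(-4))) = (3*o)*(o + (40 + 16)) = (3*o)*(o + 56) = (3*o)*(56 + o) = 3*o*(56 + o))
(P((58 + 45)*(-94 - 87)) - 20006)*(40089 - 33792) = (3*((58 + 45)*(-94 - 87))*(56 + (58 + 45)*(-94 - 87)) - 20006)*(40089 - 33792) = (3*(103*(-181))*(56 + 103*(-181)) - 20006)*6297 = (3*(-18643)*(56 - 18643) - 20006)*6297 = (3*(-18643)*(-18587) - 20006)*6297 = (1039552323 - 20006)*6297 = 1039532317*6297 = 6545935000149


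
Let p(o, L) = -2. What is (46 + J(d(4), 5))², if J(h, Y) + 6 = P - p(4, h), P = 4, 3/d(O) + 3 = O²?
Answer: 2116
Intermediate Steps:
d(O) = 3/(-3 + O²)
J(h, Y) = 0 (J(h, Y) = -6 + (4 - 1*(-2)) = -6 + (4 + 2) = -6 + 6 = 0)
(46 + J(d(4), 5))² = (46 + 0)² = 46² = 2116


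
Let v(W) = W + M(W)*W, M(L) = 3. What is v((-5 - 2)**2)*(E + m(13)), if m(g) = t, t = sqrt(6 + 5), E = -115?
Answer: -22540 + 196*sqrt(11) ≈ -21890.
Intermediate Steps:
v(W) = 4*W (v(W) = W + 3*W = 4*W)
t = sqrt(11) ≈ 3.3166
m(g) = sqrt(11)
v((-5 - 2)**2)*(E + m(13)) = (4*(-5 - 2)**2)*(-115 + sqrt(11)) = (4*(-7)**2)*(-115 + sqrt(11)) = (4*49)*(-115 + sqrt(11)) = 196*(-115 + sqrt(11)) = -22540 + 196*sqrt(11)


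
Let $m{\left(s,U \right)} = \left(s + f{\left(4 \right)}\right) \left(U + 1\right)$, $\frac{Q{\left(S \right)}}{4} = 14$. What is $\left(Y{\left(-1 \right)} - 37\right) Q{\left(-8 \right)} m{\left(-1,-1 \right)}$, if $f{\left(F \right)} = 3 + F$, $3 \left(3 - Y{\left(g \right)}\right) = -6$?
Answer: $0$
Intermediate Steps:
$Y{\left(g \right)} = 5$ ($Y{\left(g \right)} = 3 - -2 = 3 + 2 = 5$)
$Q{\left(S \right)} = 56$ ($Q{\left(S \right)} = 4 \cdot 14 = 56$)
$m{\left(s,U \right)} = \left(1 + U\right) \left(7 + s\right)$ ($m{\left(s,U \right)} = \left(s + \left(3 + 4\right)\right) \left(U + 1\right) = \left(s + 7\right) \left(1 + U\right) = \left(7 + s\right) \left(1 + U\right) = \left(1 + U\right) \left(7 + s\right)$)
$\left(Y{\left(-1 \right)} - 37\right) Q{\left(-8 \right)} m{\left(-1,-1 \right)} = \left(5 - 37\right) 56 \left(7 - 1 + 7 \left(-1\right) - -1\right) = \left(-32\right) 56 \left(7 - 1 - 7 + 1\right) = \left(-1792\right) 0 = 0$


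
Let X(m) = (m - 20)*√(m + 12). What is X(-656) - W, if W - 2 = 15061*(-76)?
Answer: 1144634 - 1352*I*√161 ≈ 1.1446e+6 - 17155.0*I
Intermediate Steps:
X(m) = √(12 + m)*(-20 + m) (X(m) = (-20 + m)*√(12 + m) = √(12 + m)*(-20 + m))
W = -1144634 (W = 2 + 15061*(-76) = 2 - 1144636 = -1144634)
X(-656) - W = √(12 - 656)*(-20 - 656) - 1*(-1144634) = √(-644)*(-676) + 1144634 = (2*I*√161)*(-676) + 1144634 = -1352*I*√161 + 1144634 = 1144634 - 1352*I*√161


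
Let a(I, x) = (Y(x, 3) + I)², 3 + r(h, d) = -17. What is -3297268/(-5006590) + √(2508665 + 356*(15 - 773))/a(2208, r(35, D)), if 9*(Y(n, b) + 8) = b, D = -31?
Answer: 1648634/2503295 + 9*√2238817/43573201 ≈ 0.65889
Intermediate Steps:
r(h, d) = -20 (r(h, d) = -3 - 17 = -20)
Y(n, b) = -8 + b/9
a(I, x) = (-23/3 + I)² (a(I, x) = ((-8 + (⅑)*3) + I)² = ((-8 + ⅓) + I)² = (-23/3 + I)²)
-3297268/(-5006590) + √(2508665 + 356*(15 - 773))/a(2208, r(35, D)) = -3297268/(-5006590) + √(2508665 + 356*(15 - 773))/(((-23 + 3*2208)²/9)) = -3297268*(-1/5006590) + √(2508665 + 356*(-758))/(((-23 + 6624)²/9)) = 1648634/2503295 + √(2508665 - 269848)/(((⅑)*6601²)) = 1648634/2503295 + √2238817/(((⅑)*43573201)) = 1648634/2503295 + √2238817/(43573201/9) = 1648634/2503295 + √2238817*(9/43573201) = 1648634/2503295 + 9*√2238817/43573201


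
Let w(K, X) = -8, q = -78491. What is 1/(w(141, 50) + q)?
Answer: -1/78499 ≈ -1.2739e-5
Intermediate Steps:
1/(w(141, 50) + q) = 1/(-8 - 78491) = 1/(-78499) = -1/78499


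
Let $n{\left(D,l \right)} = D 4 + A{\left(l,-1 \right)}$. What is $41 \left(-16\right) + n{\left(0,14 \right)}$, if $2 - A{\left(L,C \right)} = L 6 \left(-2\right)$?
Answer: $-486$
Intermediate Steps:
$A{\left(L,C \right)} = 2 + 12 L$ ($A{\left(L,C \right)} = 2 - L 6 \left(-2\right) = 2 - 6 L \left(-2\right) = 2 - - 12 L = 2 + 12 L$)
$n{\left(D,l \right)} = 2 + 4 D + 12 l$ ($n{\left(D,l \right)} = D 4 + \left(2 + 12 l\right) = 4 D + \left(2 + 12 l\right) = 2 + 4 D + 12 l$)
$41 \left(-16\right) + n{\left(0,14 \right)} = 41 \left(-16\right) + \left(2 + 4 \cdot 0 + 12 \cdot 14\right) = -656 + \left(2 + 0 + 168\right) = -656 + 170 = -486$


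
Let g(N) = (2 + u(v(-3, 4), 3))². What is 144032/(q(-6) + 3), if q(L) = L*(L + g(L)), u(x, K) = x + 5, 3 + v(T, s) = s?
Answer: -144032/345 ≈ -417.48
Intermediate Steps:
v(T, s) = -3 + s
u(x, K) = 5 + x
g(N) = 64 (g(N) = (2 + (5 + (-3 + 4)))² = (2 + (5 + 1))² = (2 + 6)² = 8² = 64)
q(L) = L*(64 + L) (q(L) = L*(L + 64) = L*(64 + L))
144032/(q(-6) + 3) = 144032/(-6*(64 - 6) + 3) = 144032/(-6*58 + 3) = 144032/(-348 + 3) = 144032/(-345) = -1/345*144032 = -144032/345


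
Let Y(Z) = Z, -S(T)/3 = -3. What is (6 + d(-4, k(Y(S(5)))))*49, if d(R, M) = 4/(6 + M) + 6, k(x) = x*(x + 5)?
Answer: 19453/33 ≈ 589.48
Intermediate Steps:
S(T) = 9 (S(T) = -3*(-3) = 9)
k(x) = x*(5 + x)
d(R, M) = 6 + 4/(6 + M)
(6 + d(-4, k(Y(S(5)))))*49 = (6 + 2*(20 + 3*(9*(5 + 9)))/(6 + 9*(5 + 9)))*49 = (6 + 2*(20 + 3*(9*14))/(6 + 9*14))*49 = (6 + 2*(20 + 3*126)/(6 + 126))*49 = (6 + 2*(20 + 378)/132)*49 = (6 + 2*(1/132)*398)*49 = (6 + 199/33)*49 = (397/33)*49 = 19453/33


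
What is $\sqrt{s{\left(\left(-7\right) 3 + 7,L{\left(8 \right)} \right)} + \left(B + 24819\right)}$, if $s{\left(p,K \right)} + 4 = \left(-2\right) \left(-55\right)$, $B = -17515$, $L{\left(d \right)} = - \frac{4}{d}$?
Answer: $\sqrt{7410} \approx 86.081$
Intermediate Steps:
$s{\left(p,K \right)} = 106$ ($s{\left(p,K \right)} = -4 - -110 = -4 + 110 = 106$)
$\sqrt{s{\left(\left(-7\right) 3 + 7,L{\left(8 \right)} \right)} + \left(B + 24819\right)} = \sqrt{106 + \left(-17515 + 24819\right)} = \sqrt{106 + 7304} = \sqrt{7410}$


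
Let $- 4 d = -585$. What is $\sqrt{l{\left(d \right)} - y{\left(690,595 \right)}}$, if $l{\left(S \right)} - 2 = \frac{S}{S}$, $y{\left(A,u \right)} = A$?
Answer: $i \sqrt{687} \approx 26.211 i$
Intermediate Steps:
$d = \frac{585}{4}$ ($d = \left(- \frac{1}{4}\right) \left(-585\right) = \frac{585}{4} \approx 146.25$)
$l{\left(S \right)} = 3$ ($l{\left(S \right)} = 2 + \frac{S}{S} = 2 + 1 = 3$)
$\sqrt{l{\left(d \right)} - y{\left(690,595 \right)}} = \sqrt{3 - 690} = \sqrt{-687} = i \sqrt{687}$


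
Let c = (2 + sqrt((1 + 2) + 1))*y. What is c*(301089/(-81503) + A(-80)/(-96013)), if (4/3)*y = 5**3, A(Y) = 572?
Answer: -10858154202375/7825347539 ≈ -1387.6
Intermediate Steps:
y = 375/4 (y = (3/4)*5**3 = (3/4)*125 = 375/4 ≈ 93.750)
c = 375 (c = (2 + sqrt((1 + 2) + 1))*(375/4) = (2 + sqrt(3 + 1))*(375/4) = (2 + sqrt(4))*(375/4) = (2 + 2)*(375/4) = 4*(375/4) = 375)
c*(301089/(-81503) + A(-80)/(-96013)) = 375*(301089/(-81503) + 572/(-96013)) = 375*(301089*(-1/81503) + 572*(-1/96013)) = 375*(-301089/81503 - 572/96013) = 375*(-28955077873/7825347539) = -10858154202375/7825347539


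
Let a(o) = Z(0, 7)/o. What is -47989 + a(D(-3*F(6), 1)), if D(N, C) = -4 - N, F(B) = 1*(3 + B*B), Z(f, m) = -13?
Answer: -5422770/113 ≈ -47989.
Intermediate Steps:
F(B) = 3 + B² (F(B) = 1*(3 + B²) = 3 + B²)
a(o) = -13/o
-47989 + a(D(-3*F(6), 1)) = -47989 - 13/(-4 - (-3)*(3 + 6²)) = -47989 - 13/(-4 - (-3)*(3 + 36)) = -47989 - 13/(-4 - (-3)*39) = -47989 - 13/(-4 - 1*(-117)) = -47989 - 13/(-4 + 117) = -47989 - 13/113 = -5422770/113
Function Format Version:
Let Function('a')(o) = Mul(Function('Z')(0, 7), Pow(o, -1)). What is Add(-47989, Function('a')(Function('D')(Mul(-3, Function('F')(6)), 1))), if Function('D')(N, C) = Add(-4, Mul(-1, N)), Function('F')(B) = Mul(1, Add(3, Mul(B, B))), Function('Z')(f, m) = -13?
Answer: Rational(-5422770, 113) ≈ -47989.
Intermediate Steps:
Function('F')(B) = Add(3, Pow(B, 2)) (Function('F')(B) = Mul(1, Add(3, Pow(B, 2))) = Add(3, Pow(B, 2)))
Function('a')(o) = Mul(-13, Pow(o, -1))
Add(-47989, Function('a')(Function('D')(Mul(-3, Function('F')(6)), 1))) = Add(-47989, Mul(-13, Pow(Add(-4, Mul(-1, Mul(-3, Add(3, Pow(6, 2))))), -1))) = Add(-47989, Mul(-13, Pow(Add(-4, Mul(-1, Mul(-3, Add(3, 36)))), -1))) = Add(-47989, Mul(-13, Pow(Add(-4, Mul(-1, Mul(-3, 39))), -1))) = Add(-47989, Mul(-13, Pow(Add(-4, Mul(-1, -117)), -1))) = Add(-47989, Mul(-13, Pow(Add(-4, 117), -1))) = Add(-47989, Mul(-13, Pow(113, -1))) = Add(-47989, Mul(-13, Rational(1, 113))) = Add(-47989, Rational(-13, 113)) = Rational(-5422770, 113)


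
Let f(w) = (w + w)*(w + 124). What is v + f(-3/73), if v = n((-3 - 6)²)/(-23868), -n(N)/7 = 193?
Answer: -1288689713/127192572 ≈ -10.132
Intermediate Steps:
n(N) = -1351 (n(N) = -7*193 = -1351)
f(w) = 2*w*(124 + w) (f(w) = (2*w)*(124 + w) = 2*w*(124 + w))
v = 1351/23868 (v = -1351/(-23868) = -1351*(-1/23868) = 1351/23868 ≈ 0.056603)
v + f(-3/73) = 1351/23868 + 2*(-3/73)*(124 - 3/73) = 1351/23868 + 2*(-3/73)*(9049/73) = 1351/23868 - 54294/5329 = -1288689713/127192572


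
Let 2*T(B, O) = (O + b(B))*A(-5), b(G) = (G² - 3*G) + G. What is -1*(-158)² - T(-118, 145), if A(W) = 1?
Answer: -64233/2 ≈ -32117.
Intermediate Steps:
b(G) = G² - 2*G
T(B, O) = O/2 + B*(-2 + B)/2 (T(B, O) = ((O + B*(-2 + B))*1)/2 = (O + B*(-2 + B))/2 = O/2 + B*(-2 + B)/2)
-1*(-158)² - T(-118, 145) = -1*(-158)² - ((½)*145 + (½)*(-118)*(-2 - 118)) = -1*24964 - (145/2 + (½)*(-118)*(-120)) = -24964 - (145/2 + 7080) = -24964 - 1*14305/2 = -24964 - 14305/2 = -64233/2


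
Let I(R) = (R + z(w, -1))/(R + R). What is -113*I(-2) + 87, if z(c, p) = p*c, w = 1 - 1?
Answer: 61/2 ≈ 30.500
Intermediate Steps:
w = 0
z(c, p) = c*p
I(R) = ½ (I(R) = (R + 0*(-1))/(R + R) = (R + 0)/((2*R)) = R*(1/(2*R)) = ½)
-113*I(-2) + 87 = -113*½ + 87 = -113/2 + 87 = 61/2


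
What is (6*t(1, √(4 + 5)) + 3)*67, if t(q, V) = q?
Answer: 603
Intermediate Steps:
(6*t(1, √(4 + 5)) + 3)*67 = (6*1 + 3)*67 = (6 + 3)*67 = 9*67 = 603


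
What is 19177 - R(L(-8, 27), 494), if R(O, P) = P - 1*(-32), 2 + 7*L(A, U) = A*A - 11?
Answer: 18651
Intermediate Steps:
L(A, U) = -13/7 + A²/7 (L(A, U) = -2/7 + (A*A - 11)/7 = -2/7 + (A² - 11)/7 = -2/7 + (-11 + A²)/7 = -2/7 + (-11/7 + A²/7) = -13/7 + A²/7)
R(O, P) = 32 + P (R(O, P) = P + 32 = 32 + P)
19177 - R(L(-8, 27), 494) = 19177 - (32 + 494) = 19177 - 1*526 = 19177 - 526 = 18651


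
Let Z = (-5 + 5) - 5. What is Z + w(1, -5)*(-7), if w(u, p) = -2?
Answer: 9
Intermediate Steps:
Z = -5 (Z = 0 - 5 = -5)
Z + w(1, -5)*(-7) = -5 - 2*(-7) = -5 + 14 = 9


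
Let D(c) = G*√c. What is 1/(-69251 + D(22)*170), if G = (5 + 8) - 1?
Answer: -69251/4704145801 - 2040*√22/4704145801 ≈ -1.6755e-5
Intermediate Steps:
G = 12 (G = 13 - 1 = 12)
D(c) = 12*√c
1/(-69251 + D(22)*170) = 1/(-69251 + (12*√22)*170) = 1/(-69251 + 2040*√22)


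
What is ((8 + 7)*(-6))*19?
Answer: -1710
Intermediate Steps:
((8 + 7)*(-6))*19 = (15*(-6))*19 = -90*19 = -1710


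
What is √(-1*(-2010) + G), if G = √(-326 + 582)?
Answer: √2026 ≈ 45.011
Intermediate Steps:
G = 16 (G = √256 = 16)
√(-1*(-2010) + G) = √(-1*(-2010) + 16) = √(2010 + 16) = √2026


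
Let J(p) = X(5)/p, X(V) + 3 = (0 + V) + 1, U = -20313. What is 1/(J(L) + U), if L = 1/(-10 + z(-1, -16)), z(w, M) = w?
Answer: -1/20346 ≈ -4.9150e-5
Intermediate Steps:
X(V) = -2 + V (X(V) = -3 + ((0 + V) + 1) = -3 + (V + 1) = -3 + (1 + V) = -2 + V)
L = -1/11 (L = 1/(-10 - 1) = 1/(-11) = -1/11 ≈ -0.090909)
J(p) = 3/p (J(p) = (-2 + 5)/p = 3/p)
1/(J(L) + U) = 1/(3/(-1/11) - 20313) = 1/(3*(-11) - 20313) = 1/(-33 - 20313) = 1/(-20346) = -1/20346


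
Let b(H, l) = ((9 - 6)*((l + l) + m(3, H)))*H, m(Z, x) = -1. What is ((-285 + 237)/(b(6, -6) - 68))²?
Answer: 576/22801 ≈ 0.025262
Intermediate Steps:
b(H, l) = H*(-3 + 6*l) (b(H, l) = ((9 - 6)*((l + l) - 1))*H = (3*(2*l - 1))*H = (3*(-1 + 2*l))*H = (-3 + 6*l)*H = H*(-3 + 6*l))
((-285 + 237)/(b(6, -6) - 68))² = ((-285 + 237)/(3*6*(-1 + 2*(-6)) - 68))² = (-48/(3*6*(-1 - 12) - 68))² = (-48/(3*6*(-13) - 68))² = (-48/(-234 - 68))² = (-48/(-302))² = (-48*(-1/302))² = (24/151)² = 576/22801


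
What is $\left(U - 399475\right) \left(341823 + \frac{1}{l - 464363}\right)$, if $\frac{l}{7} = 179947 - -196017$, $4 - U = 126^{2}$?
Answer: $- \frac{307714826914111032}{2167385} \approx -1.4198 \cdot 10^{11}$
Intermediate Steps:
$U = -15872$ ($U = 4 - 126^{2} = 4 - 15876 = -15872$)
$l = 2631748$ ($l = 7 \left(179947 - -196017\right) = 7 \left(179947 + 196017\right) = 7 \cdot 375964 = 2631748$)
$\left(U - 399475\right) \left(341823 + \frac{1}{l - 464363}\right) = \left(-15872 - 399475\right) \left(341823 + \frac{1}{2631748 - 464363}\right) = - 415347 \left(341823 + \frac{1}{2167385}\right) = \left(-415347\right) \frac{740862042856}{2167385} = - \frac{307714826914111032}{2167385}$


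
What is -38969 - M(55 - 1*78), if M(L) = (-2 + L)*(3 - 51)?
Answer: -40169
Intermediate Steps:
M(L) = 96 - 48*L (M(L) = (-2 + L)*(-48) = 96 - 48*L)
-38969 - M(55 - 1*78) = -38969 - (96 - 48*(55 - 1*78)) = -38969 - (96 - 48*(55 - 78)) = -38969 - (96 - 48*(-23)) = -38969 - (96 + 1104) = -38969 - 1*1200 = -38969 - 1200 = -40169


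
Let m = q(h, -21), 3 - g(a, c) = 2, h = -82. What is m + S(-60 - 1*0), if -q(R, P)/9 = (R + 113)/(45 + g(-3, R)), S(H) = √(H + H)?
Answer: -279/46 + 2*I*√30 ≈ -6.0652 + 10.954*I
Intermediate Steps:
S(H) = √2*√H (S(H) = √(2*H) = √2*√H)
g(a, c) = 1 (g(a, c) = 3 - 1*2 = 3 - 2 = 1)
q(R, P) = -1017/46 - 9*R/46 (q(R, P) = -9*(R + 113)/(45 + 1) = -9*(113 + R)/46 = -9*(113/46 + R/46) = -1017/46 - 9*R/46)
m = -279/46 (m = -1017/46 - 9/46*(-82) = -1017/46 + 369/23 = -279/46 ≈ -6.0652)
m + S(-60 - 1*0) = -279/46 + √2*√(-60 - 1*0) = -279/46 + √2*√(-60 + 0) = -279/46 + √2*√(-60) = -279/46 + √2*(2*I*√15) = -279/46 + 2*I*√30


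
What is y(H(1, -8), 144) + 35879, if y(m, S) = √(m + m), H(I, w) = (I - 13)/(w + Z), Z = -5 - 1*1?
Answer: 35879 + 2*√21/7 ≈ 35880.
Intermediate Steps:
Z = -6 (Z = -5 - 1 = -6)
H(I, w) = (-13 + I)/(-6 + w) (H(I, w) = (I - 13)/(w - 6) = (-13 + I)/(-6 + w))
y(m, S) = √2*√m (y(m, S) = √(2*m) = √2*√m)
y(H(1, -8), 144) + 35879 = √2*√((-13 + 1)/(-6 - 8)) + 35879 = √2*√(-12/(-14)) + 35879 = √2*√(-1/14*(-12)) + 35879 = √2*√(6/7) + 35879 = √2*(√42/7) + 35879 = 2*√21/7 + 35879 = 35879 + 2*√21/7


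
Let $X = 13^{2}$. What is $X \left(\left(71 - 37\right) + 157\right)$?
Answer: $32279$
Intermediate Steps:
$X = 169$
$X \left(\left(71 - 37\right) + 157\right) = 169 \left(\left(71 - 37\right) + 157\right) = 169 \left(34 + 157\right) = 169 \cdot 191 = 32279$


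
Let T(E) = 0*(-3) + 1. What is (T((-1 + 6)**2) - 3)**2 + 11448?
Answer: 11452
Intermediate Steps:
T(E) = 1 (T(E) = 0 + 1 = 1)
(T((-1 + 6)**2) - 3)**2 + 11448 = (1 - 3)**2 + 11448 = (-2)**2 + 11448 = 4 + 11448 = 11452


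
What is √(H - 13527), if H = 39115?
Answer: 2*√6397 ≈ 159.96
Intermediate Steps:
√(H - 13527) = √(39115 - 13527) = √25588 = 2*√6397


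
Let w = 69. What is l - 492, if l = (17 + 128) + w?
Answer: -278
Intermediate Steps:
l = 214 (l = (17 + 128) + 69 = 145 + 69 = 214)
l - 492 = 214 - 492 = -278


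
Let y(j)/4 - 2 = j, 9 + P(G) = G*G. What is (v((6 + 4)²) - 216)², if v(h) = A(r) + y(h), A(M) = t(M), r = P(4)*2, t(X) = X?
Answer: 42436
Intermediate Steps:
P(G) = -9 + G² (P(G) = -9 + G*G = -9 + G²)
y(j) = 8 + 4*j
r = 14 (r = (-9 + 4²)*2 = (-9 + 16)*2 = 7*2 = 14)
A(M) = M
v(h) = 22 + 4*h (v(h) = 14 + (8 + 4*h) = 22 + 4*h)
(v((6 + 4)²) - 216)² = ((22 + 4*(6 + 4)²) - 216)² = ((22 + 4*10²) - 216)² = ((22 + 4*100) - 216)² = ((22 + 400) - 216)² = (422 - 216)² = 206² = 42436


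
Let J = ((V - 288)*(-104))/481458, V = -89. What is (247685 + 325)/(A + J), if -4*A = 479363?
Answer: -8234924040/3979189559 ≈ -2.0695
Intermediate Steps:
A = -479363/4 (A = -1/4*479363 = -479363/4 ≈ -1.1984e+5)
J = 676/8301 (J = ((-89 - 288)*(-104))/481458 = -377*(-104)*(1/481458) = 39208*(1/481458) = 676/8301 ≈ 0.081436)
(247685 + 325)/(A + J) = (247685 + 325)/(-479363/4 + 676/8301) = 248010/(-3979189559/33204) = 248010*(-33204/3979189559) = -8234924040/3979189559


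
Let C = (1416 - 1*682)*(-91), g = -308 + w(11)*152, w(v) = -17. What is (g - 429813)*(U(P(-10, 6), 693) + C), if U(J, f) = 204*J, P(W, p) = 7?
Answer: 28284195030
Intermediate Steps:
g = -2892 (g = -308 - 17*152 = -308 - 2584 = -2892)
C = -66794 (C = (1416 - 682)*(-91) = 734*(-91) = -66794)
(g - 429813)*(U(P(-10, 6), 693) + C) = (-2892 - 429813)*(204*7 - 66794) = -432705*(1428 - 66794) = -432705*(-65366) = 28284195030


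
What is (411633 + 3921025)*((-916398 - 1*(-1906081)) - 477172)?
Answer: 2220534884238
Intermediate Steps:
(411633 + 3921025)*((-916398 - 1*(-1906081)) - 477172) = 4332658*((-916398 + 1906081) - 477172) = 4332658*(989683 - 477172) = 4332658*512511 = 2220534884238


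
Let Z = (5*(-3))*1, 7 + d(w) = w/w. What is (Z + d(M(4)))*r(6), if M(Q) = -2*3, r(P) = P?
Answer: -126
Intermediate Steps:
M(Q) = -6
d(w) = -6 (d(w) = -7 + w/w = -7 + 1 = -6)
Z = -15 (Z = -15*1 = -15)
(Z + d(M(4)))*r(6) = (-15 - 6)*6 = -21*6 = -126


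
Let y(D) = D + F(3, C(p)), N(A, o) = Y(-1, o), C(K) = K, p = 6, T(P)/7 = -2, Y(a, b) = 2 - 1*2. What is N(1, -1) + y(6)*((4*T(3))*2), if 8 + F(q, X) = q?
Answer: -112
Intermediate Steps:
Y(a, b) = 0 (Y(a, b) = 2 - 2 = 0)
T(P) = -14 (T(P) = 7*(-2) = -14)
F(q, X) = -8 + q
N(A, o) = 0
y(D) = -5 + D (y(D) = D + (-8 + 3) = D - 5 = -5 + D)
N(1, -1) + y(6)*((4*T(3))*2) = 0 + (-5 + 6)*((4*(-14))*2) = 0 + 1*(-56*2) = 0 + 1*(-112) = 0 - 112 = -112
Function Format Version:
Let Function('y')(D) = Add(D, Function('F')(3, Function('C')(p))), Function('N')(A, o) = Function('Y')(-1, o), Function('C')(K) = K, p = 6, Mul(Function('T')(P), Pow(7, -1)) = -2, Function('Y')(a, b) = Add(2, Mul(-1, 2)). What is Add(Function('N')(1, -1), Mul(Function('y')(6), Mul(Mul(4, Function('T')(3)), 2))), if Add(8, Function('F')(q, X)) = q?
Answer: -112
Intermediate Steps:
Function('Y')(a, b) = 0 (Function('Y')(a, b) = Add(2, -2) = 0)
Function('T')(P) = -14 (Function('T')(P) = Mul(7, -2) = -14)
Function('F')(q, X) = Add(-8, q)
Function('N')(A, o) = 0
Function('y')(D) = Add(-5, D) (Function('y')(D) = Add(D, Add(-8, 3)) = Add(D, -5) = Add(-5, D))
Add(Function('N')(1, -1), Mul(Function('y')(6), Mul(Mul(4, Function('T')(3)), 2))) = Add(0, Mul(Add(-5, 6), Mul(Mul(4, -14), 2))) = Add(0, Mul(1, Mul(-56, 2))) = Add(0, Mul(1, -112)) = Add(0, -112) = -112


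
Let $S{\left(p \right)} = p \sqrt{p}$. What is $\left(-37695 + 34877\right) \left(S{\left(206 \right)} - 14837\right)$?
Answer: $41810666 - 580508 \sqrt{206} \approx 3.3479 \cdot 10^{7}$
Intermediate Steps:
$S{\left(p \right)} = p^{\frac{3}{2}}$
$\left(-37695 + 34877\right) \left(S{\left(206 \right)} - 14837\right) = \left(-37695 + 34877\right) \left(206^{\frac{3}{2}} - 14837\right) = - 2818 \left(206 \sqrt{206} - 14837\right) = - 2818 \left(-14837 + 206 \sqrt{206}\right) = 41810666 - 580508 \sqrt{206}$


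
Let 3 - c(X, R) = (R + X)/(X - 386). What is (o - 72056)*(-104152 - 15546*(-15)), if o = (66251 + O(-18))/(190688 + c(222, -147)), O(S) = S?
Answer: -290777477877721016/31273399 ≈ -9.2979e+9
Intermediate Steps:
c(X, R) = 3 - (R + X)/(-386 + X) (c(X, R) = 3 - (R + X)/(X - 386) = 3 - (R + X)/(-386 + X))
o = 10862212/31273399 (o = (66251 - 18)/(190688 + (-1158 - 1*(-147) + 2*222)/(-386 + 222)) = 66233/(190688 + (-1158 + 147 + 444)/(-164)) = 66233/(190688 - 1/164*(-567)) = 66233/(190688 + 567/164) = 66233/(31273399/164) = 66233*(164/31273399) = 10862212/31273399 ≈ 0.34733)
(o - 72056)*(-104152 - 15546*(-15)) = (10862212/31273399 - 72056)*(-104152 - 15546*(-15)) = -2253425176132*(-104152 - 2591*(-90))/31273399 = -2253425176132*(-104152 + 233190)/31273399 = -2253425176132/31273399*129038 = -290777477877721016/31273399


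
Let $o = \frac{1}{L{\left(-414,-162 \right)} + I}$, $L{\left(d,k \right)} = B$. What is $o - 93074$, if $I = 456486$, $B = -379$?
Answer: $- \frac{42451702917}{456107} \approx -93074.0$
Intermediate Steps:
$L{\left(d,k \right)} = -379$
$o = \frac{1}{456107}$ ($o = \frac{1}{-379 + 456486} = \frac{1}{456107} \approx 2.1925 \cdot 10^{-6}$)
$o - 93074 = \frac{1}{456107} - 93074 = - \frac{42451702917}{456107}$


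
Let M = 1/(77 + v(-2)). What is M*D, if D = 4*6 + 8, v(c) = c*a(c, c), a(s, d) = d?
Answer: 32/81 ≈ 0.39506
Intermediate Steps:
v(c) = c² (v(c) = c*c = c²)
M = 1/81 (M = 1/(77 + (-2)²) = 1/(77 + 4) = 1/81 ≈ 0.012346)
D = 32 (D = 24 + 8 = 32)
M*D = (1/81)*32 = 32/81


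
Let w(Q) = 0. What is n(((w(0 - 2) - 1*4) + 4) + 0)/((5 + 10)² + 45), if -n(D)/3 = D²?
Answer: 0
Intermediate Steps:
n(D) = -3*D²
n(((w(0 - 2) - 1*4) + 4) + 0)/((5 + 10)² + 45) = (-3*(((0 - 1*4) + 4) + 0)²)/((5 + 10)² + 45) = (-3*(((0 - 4) + 4) + 0)²)/(15² + 45) = (-3*((-4 + 4) + 0)²)/(225 + 45) = -3*(0 + 0)²/270 = -3*0²*(1/270) = -3*0*(1/270) = 0*(1/270) = 0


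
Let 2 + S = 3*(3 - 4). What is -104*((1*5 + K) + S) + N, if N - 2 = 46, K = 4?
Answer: -368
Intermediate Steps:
N = 48 (N = 2 + 46 = 48)
S = -5 (S = -2 + 3*(3 - 4) = -2 + 3*(-1) = -2 - 3 = -5)
-104*((1*5 + K) + S) + N = -104*((1*5 + 4) - 5) + 48 = -104*((5 + 4) - 5) + 48 = -104*(9 - 5) + 48 = -104*4 + 48 = -416 + 48 = -368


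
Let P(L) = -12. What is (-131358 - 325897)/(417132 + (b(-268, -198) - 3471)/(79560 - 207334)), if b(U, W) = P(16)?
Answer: -58425300370/53298627651 ≈ -1.0962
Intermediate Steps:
b(U, W) = -12
(-131358 - 325897)/(417132 + (b(-268, -198) - 3471)/(79560 - 207334)) = (-131358 - 325897)/(417132 + (-12 - 3471)/(79560 - 207334)) = -457255/(417132 - 3483/(-127774)) = -457255/(417132 - 3483*(-1/127774)) = -457255/(417132 + 3483/127774) = -457255/53298627651/127774 = -457255*127774/53298627651 = -58425300370/53298627651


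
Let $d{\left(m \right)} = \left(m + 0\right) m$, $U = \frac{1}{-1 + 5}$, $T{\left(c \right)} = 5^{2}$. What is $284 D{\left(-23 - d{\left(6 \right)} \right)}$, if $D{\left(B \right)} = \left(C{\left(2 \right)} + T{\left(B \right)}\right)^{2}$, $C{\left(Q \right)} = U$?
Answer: $\frac{724271}{4} \approx 1.8107 \cdot 10^{5}$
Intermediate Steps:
$T{\left(c \right)} = 25$
$U = \frac{1}{4} \approx 0.25$
$C{\left(Q \right)} = \frac{1}{4}$
$d{\left(m \right)} = m^{2}$ ($d{\left(m \right)} = m m = m^{2}$)
$D{\left(B \right)} = \frac{10201}{16}$ ($D{\left(B \right)} = \left(\frac{1}{4} + 25\right)^{2} = \left(\frac{101}{4}\right)^{2} = \frac{10201}{16}$)
$284 D{\left(-23 - d{\left(6 \right)} \right)} = 284 \cdot \frac{10201}{16} = \frac{724271}{4}$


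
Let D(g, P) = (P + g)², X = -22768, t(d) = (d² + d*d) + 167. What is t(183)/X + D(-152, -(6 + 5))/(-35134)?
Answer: -1481997711/399965456 ≈ -3.7053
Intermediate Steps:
t(d) = 167 + 2*d² (t(d) = (d² + d²) + 167 = 2*d² + 167 = 167 + 2*d²)
t(183)/X + D(-152, -(6 + 5))/(-35134) = (167 + 2*183²)/(-22768) + (-(6 + 5) - 152)²/(-35134) = (167 + 2*33489)*(-1/22768) + (-1*11 - 152)²*(-1/35134) = (167 + 66978)*(-1/22768) + (-11 - 152)²*(-1/35134) = 67145*(-1/22768) + (-163)²*(-1/35134) = -67145/22768 + 26569*(-1/35134) = -67145/22768 - 26569/35134 = -1481997711/399965456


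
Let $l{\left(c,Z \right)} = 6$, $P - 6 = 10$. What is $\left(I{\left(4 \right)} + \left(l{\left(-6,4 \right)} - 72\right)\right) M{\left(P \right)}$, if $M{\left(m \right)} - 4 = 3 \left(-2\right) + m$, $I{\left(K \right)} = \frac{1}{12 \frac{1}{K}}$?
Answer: $- \frac{2758}{3} \approx -919.33$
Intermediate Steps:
$P = 16$ ($P = 6 + 10 = 16$)
$I{\left(K \right)} = \frac{K}{12}$
$M{\left(m \right)} = -2 + m$ ($M{\left(m \right)} = 4 + \left(3 \left(-2\right) + m\right) = 4 + \left(-6 + m\right) = -2 + m$)
$\left(I{\left(4 \right)} + \left(l{\left(-6,4 \right)} - 72\right)\right) M{\left(P \right)} = \left(\frac{1}{12} \cdot 4 + \left(6 - 72\right)\right) \left(-2 + 16\right) = \left(\frac{1}{3} - 66\right) 14 = \left(- \frac{197}{3}\right) 14 = - \frac{2758}{3}$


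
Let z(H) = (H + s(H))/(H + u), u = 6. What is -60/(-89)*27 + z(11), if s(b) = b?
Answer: 29498/1513 ≈ 19.496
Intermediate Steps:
z(H) = 2*H/(6 + H) (z(H) = (H + H)/(H + 6) = (2*H)/(6 + H) = 2*H/(6 + H))
-60/(-89)*27 + z(11) = -60/(-89)*27 + 2*11/(6 + 11) = -60*(-1/89)*27 + 2*11/17 = (60/89)*27 + 2*11*(1/17) = 1620/89 + 22/17 = 29498/1513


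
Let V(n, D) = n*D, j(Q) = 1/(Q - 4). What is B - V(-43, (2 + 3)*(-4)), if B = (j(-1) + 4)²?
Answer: -21139/25 ≈ -845.56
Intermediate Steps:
j(Q) = 1/(-4 + Q)
B = 361/25 (B = (1/(-4 - 1) + 4)² = (1/(-5) + 4)² = (-⅕ + 4)² = (19/5)² = 361/25 ≈ 14.440)
V(n, D) = D*n
B - V(-43, (2 + 3)*(-4)) = 361/25 - (2 + 3)*(-4)*(-43) = 361/25 - 5*(-4)*(-43) = 361/25 - (-20)*(-43) = 361/25 - 1*860 = 361/25 - 860 = -21139/25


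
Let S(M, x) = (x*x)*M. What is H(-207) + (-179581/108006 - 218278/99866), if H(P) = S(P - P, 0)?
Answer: -20754684907/5393063598 ≈ -3.8484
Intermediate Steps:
S(M, x) = M*x² (S(M, x) = x²*M = M*x²)
H(P) = 0 (H(P) = (P - P)*0² = 0*0 = 0)
H(-207) + (-179581/108006 - 218278/99866) = 0 + (-179581/108006 - 218278/99866) = 0 + (-179581*1/108006 - 218278*1/99866) = 0 + (-179581/108006 - 109139/49933) = 0 - 20754684907/5393063598 = -20754684907/5393063598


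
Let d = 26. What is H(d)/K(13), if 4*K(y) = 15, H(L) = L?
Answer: 104/15 ≈ 6.9333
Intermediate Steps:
K(y) = 15/4 (K(y) = (¼)*15 = 15/4)
H(d)/K(13) = 26/(15/4) = 26*(4/15) = 104/15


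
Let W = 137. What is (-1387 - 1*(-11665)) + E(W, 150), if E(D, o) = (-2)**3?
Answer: 10270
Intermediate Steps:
E(D, o) = -8
(-1387 - 1*(-11665)) + E(W, 150) = (-1387 - 1*(-11665)) - 8 = (-1387 + 11665) - 8 = 10278 - 8 = 10270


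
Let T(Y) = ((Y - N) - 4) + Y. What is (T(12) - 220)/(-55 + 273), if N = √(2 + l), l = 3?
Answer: -100/109 - √5/218 ≈ -0.92769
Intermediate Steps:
N = √5 (N = √(2 + 3) = √5 ≈ 2.2361)
T(Y) = -4 - √5 + 2*Y (T(Y) = ((Y - √5) - 4) + Y = (-4 + Y - √5) + Y = -4 - √5 + 2*Y)
(T(12) - 220)/(-55 + 273) = ((-4 - √5 + 2*12) - 220)/(-55 + 273) = ((-4 - √5 + 24) - 220)/218 = ((20 - √5) - 220)*(1/218) = (-200 - √5)*(1/218) = -100/109 - √5/218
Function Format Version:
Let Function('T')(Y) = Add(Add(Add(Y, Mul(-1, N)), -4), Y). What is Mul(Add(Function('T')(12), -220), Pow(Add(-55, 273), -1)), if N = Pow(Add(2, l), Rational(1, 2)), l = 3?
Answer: Add(Rational(-100, 109), Mul(Rational(-1, 218), Pow(5, Rational(1, 2)))) ≈ -0.92769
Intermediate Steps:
N = Pow(5, Rational(1, 2)) (N = Pow(Add(2, 3), Rational(1, 2)) = Pow(5, Rational(1, 2)) ≈ 2.2361)
Function('T')(Y) = Add(-4, Mul(-1, Pow(5, Rational(1, 2))), Mul(2, Y)) (Function('T')(Y) = Add(Add(Add(Y, Mul(-1, Pow(5, Rational(1, 2)))), -4), Y) = Add(Add(-4, Y, Mul(-1, Pow(5, Rational(1, 2)))), Y) = Add(-4, Mul(-1, Pow(5, Rational(1, 2))), Mul(2, Y)))
Mul(Add(Function('T')(12), -220), Pow(Add(-55, 273), -1)) = Mul(Add(Add(-4, Mul(-1, Pow(5, Rational(1, 2))), Mul(2, 12)), -220), Pow(Add(-55, 273), -1)) = Mul(Add(Add(-4, Mul(-1, Pow(5, Rational(1, 2))), 24), -220), Pow(218, -1)) = Mul(Add(Add(20, Mul(-1, Pow(5, Rational(1, 2)))), -220), Rational(1, 218)) = Mul(Add(-200, Mul(-1, Pow(5, Rational(1, 2)))), Rational(1, 218)) = Add(Rational(-100, 109), Mul(Rational(-1, 218), Pow(5, Rational(1, 2))))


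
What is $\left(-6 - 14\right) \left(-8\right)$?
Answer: $160$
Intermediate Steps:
$\left(-6 - 14\right) \left(-8\right) = \left(-20\right) \left(-8\right) = 160$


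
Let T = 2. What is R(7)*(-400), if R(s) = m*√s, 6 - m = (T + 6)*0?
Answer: -2400*√7 ≈ -6349.8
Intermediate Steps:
m = 6 (m = 6 - (2 + 6)*0 = 6 - 8*0 = 6 - 1*0 = 6 + 0 = 6)
R(s) = 6*√s
R(7)*(-400) = (6*√7)*(-400) = -2400*√7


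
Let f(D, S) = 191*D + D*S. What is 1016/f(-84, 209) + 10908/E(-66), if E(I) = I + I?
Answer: -3819197/46200 ≈ -82.667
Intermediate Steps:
E(I) = 2*I
1016/f(-84, 209) + 10908/E(-66) = 1016/((-84*(191 + 209))) + 10908/((2*(-66))) = 1016/((-84*400)) + 10908/(-132) = 1016/(-33600) + 10908*(-1/132) = 1016*(-1/33600) - 909/11 = -127/4200 - 909/11 = -3819197/46200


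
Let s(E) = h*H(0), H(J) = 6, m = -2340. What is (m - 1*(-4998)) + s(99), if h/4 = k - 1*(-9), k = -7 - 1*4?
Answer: 2610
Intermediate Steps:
k = -11 (k = -7 - 4 = -11)
h = -8 (h = 4*(-11 - 1*(-9)) = 4*(-11 + 9) = 4*(-2) = -8)
s(E) = -48 (s(E) = -8*6 = -48)
(m - 1*(-4998)) + s(99) = (-2340 - 1*(-4998)) - 48 = (-2340 + 4998) - 48 = 2658 - 48 = 2610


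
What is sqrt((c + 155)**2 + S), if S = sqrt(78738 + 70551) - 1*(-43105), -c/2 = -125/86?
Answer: sqrt(125805245 + 1849*sqrt(149289))/43 ≈ 261.58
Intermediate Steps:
c = 125/43 (c = -(-250)/86 = -2*(-125/86) = 125/43 ≈ 2.9070)
S = 43105 + sqrt(149289) (S = sqrt(149289) + 43105 = 43105 + sqrt(149289) ≈ 43491.)
sqrt((c + 155)**2 + S) = sqrt((125/43 + 155)**2 + (43105 + sqrt(149289))) = sqrt((6790/43)**2 + (43105 + sqrt(149289))) = sqrt(46104100/1849 + (43105 + sqrt(149289))) = sqrt(125805245/1849 + sqrt(149289))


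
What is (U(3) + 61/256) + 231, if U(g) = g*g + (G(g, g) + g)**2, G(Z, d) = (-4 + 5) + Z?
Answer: 74045/256 ≈ 289.24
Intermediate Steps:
G(Z, d) = 1 + Z
U(g) = g**2 + (1 + 2*g)**2 (U(g) = g*g + ((1 + g) + g)**2 = g**2 + (1 + 2*g)**2)
(U(3) + 61/256) + 231 = ((3**2 + (1 + 2*3)**2) + 61/256) + 231 = ((9 + (1 + 6)**2) + 61*(1/256)) + 231 = ((9 + 7**2) + 61/256) + 231 = ((9 + 49) + 61/256) + 231 = (58 + 61/256) + 231 = 14909/256 + 231 = 74045/256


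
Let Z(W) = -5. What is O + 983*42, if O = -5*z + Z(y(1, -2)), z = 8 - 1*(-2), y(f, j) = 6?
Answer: 41231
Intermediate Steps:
z = 10 (z = 8 + 2 = 10)
O = -55 (O = -5*10 - 5 = -50 - 5 = -55)
O + 983*42 = -55 + 983*42 = -55 + 41286 = 41231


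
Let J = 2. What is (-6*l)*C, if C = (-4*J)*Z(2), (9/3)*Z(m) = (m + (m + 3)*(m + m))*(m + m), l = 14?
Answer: 19712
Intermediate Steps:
Z(m) = 2*m*(m + 2*m*(3 + m))/3 (Z(m) = ((m + (m + 3)*(m + m))*(m + m))/3 = ((m + (3 + m)*(2*m))*(2*m))/3 = ((m + 2*m*(3 + m))*(2*m))/3 = (2*m*(m + 2*m*(3 + m)))/3 = 2*m*(m + 2*m*(3 + m))/3)
C = -704/3 (C = (-4*2)*((2/3)*2**2*(7 + 2*2)) = -16*4*(7 + 4)/3 = -16*4*11/3 = -8*88/3 = -704/3 ≈ -234.67)
(-6*l)*C = -6*14*(-704/3) = -84*(-704/3) = 19712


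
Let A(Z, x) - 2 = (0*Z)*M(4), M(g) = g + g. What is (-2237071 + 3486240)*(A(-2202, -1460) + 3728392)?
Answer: 4657394204586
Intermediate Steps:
M(g) = 2*g
A(Z, x) = 2 (A(Z, x) = 2 + (0*Z)*(2*4) = 2 + 0*8 = 2 + 0 = 2)
(-2237071 + 3486240)*(A(-2202, -1460) + 3728392) = (-2237071 + 3486240)*(2 + 3728392) = 1249169*3728394 = 4657394204586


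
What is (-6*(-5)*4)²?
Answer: 14400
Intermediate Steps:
(-6*(-5)*4)² = (30*4)² = 120² = 14400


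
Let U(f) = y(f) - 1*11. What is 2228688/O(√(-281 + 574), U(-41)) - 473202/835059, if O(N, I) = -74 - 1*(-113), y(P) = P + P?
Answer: 206785279746/3618589 ≈ 57145.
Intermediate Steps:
y(P) = 2*P
U(f) = -11 + 2*f (U(f) = 2*f - 1*11 = 2*f - 11 = -11 + 2*f)
O(N, I) = 39 (O(N, I) = -74 + 113 = 39)
2228688/O(√(-281 + 574), U(-41)) - 473202/835059 = 2228688/39 - 473202/835059 = 2228688*(1/39) - 473202*1/835059 = 742896/13 - 157734/278353 = 206785279746/3618589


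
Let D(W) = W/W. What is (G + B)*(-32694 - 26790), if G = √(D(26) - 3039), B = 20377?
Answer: -1212105468 - 416388*I*√62 ≈ -1.2121e+9 - 3.2786e+6*I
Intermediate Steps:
D(W) = 1
G = 7*I*√62 (G = √(1 - 3039) = √(-3038) = 7*I*√62 ≈ 55.118*I)
(G + B)*(-32694 - 26790) = (7*I*√62 + 20377)*(-32694 - 26790) = (20377 + 7*I*√62)*(-59484) = -1212105468 - 416388*I*√62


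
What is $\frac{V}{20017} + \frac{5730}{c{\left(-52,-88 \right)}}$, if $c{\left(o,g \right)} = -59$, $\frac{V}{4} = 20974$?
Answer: $- \frac{109747546}{1181003} \approx -92.927$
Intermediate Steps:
$V = 83896$ ($V = 4 \cdot 20974 = 83896$)
$\frac{V}{20017} + \frac{5730}{c{\left(-52,-88 \right)}} = \frac{83896}{20017} + \frac{5730}{-59} = 83896 \cdot \frac{1}{20017} + 5730 \left(- \frac{1}{59}\right) = \frac{83896}{20017} - \frac{5730}{59} = - \frac{109747546}{1181003}$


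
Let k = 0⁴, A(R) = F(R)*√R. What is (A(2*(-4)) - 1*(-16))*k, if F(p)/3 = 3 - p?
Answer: 0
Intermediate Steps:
F(p) = 9 - 3*p (F(p) = 3*(3 - p) = 9 - 3*p)
A(R) = √R*(9 - 3*R) (A(R) = (9 - 3*R)*√R = √R*(9 - 3*R))
k = 0
(A(2*(-4)) - 1*(-16))*k = (3*√(2*(-4))*(3 - 2*(-4)) - 1*(-16))*0 = (3*√(-8)*(3 - 1*(-8)) + 16)*0 = (3*(2*I*√2)*(3 + 8) + 16)*0 = (3*(2*I*√2)*11 + 16)*0 = (66*I*√2 + 16)*0 = (16 + 66*I*√2)*0 = 0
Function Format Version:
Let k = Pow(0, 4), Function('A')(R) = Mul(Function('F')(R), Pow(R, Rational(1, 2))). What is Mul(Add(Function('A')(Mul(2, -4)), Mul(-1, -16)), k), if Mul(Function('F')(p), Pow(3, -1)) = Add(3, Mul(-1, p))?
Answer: 0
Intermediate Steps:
Function('F')(p) = Add(9, Mul(-3, p)) (Function('F')(p) = Mul(3, Add(3, Mul(-1, p))) = Add(9, Mul(-3, p)))
Function('A')(R) = Mul(Pow(R, Rational(1, 2)), Add(9, Mul(-3, R))) (Function('A')(R) = Mul(Add(9, Mul(-3, R)), Pow(R, Rational(1, 2))) = Mul(Pow(R, Rational(1, 2)), Add(9, Mul(-3, R))))
k = 0
Mul(Add(Function('A')(Mul(2, -4)), Mul(-1, -16)), k) = Mul(Add(Mul(3, Pow(Mul(2, -4), Rational(1, 2)), Add(3, Mul(-1, Mul(2, -4)))), Mul(-1, -16)), 0) = Mul(Add(Mul(3, Pow(-8, Rational(1, 2)), Add(3, Mul(-1, -8))), 16), 0) = Mul(Add(Mul(3, Mul(2, I, Pow(2, Rational(1, 2))), Add(3, 8)), 16), 0) = Mul(Add(Mul(3, Mul(2, I, Pow(2, Rational(1, 2))), 11), 16), 0) = Mul(Add(Mul(66, I, Pow(2, Rational(1, 2))), 16), 0) = Mul(Add(16, Mul(66, I, Pow(2, Rational(1, 2)))), 0) = 0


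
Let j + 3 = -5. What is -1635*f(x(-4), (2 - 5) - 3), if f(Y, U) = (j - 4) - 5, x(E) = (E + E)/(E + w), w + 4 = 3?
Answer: 27795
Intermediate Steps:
w = -1 (w = -4 + 3 = -1)
j = -8 (j = -3 - 5 = -8)
x(E) = 2*E/(-1 + E) (x(E) = (E + E)/(E - 1) = (2*E)/(-1 + E) = 2*E/(-1 + E))
f(Y, U) = -17 (f(Y, U) = (-8 - 4) - 5 = -12 - 5 = -17)
-1635*f(x(-4), (2 - 5) - 3) = -1635*(-17) = 27795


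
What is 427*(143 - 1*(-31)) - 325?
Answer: 73973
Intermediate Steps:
427*(143 - 1*(-31)) - 325 = 427*(143 + 31) - 325 = 427*174 - 325 = 74298 - 325 = 73973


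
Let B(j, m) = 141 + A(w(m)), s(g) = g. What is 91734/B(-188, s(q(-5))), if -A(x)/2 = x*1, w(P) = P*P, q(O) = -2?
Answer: 91734/133 ≈ 689.73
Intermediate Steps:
w(P) = P**2
A(x) = -2*x
B(j, m) = 141 - 2*m**2
91734/B(-188, s(q(-5))) = 91734/(141 - 2*(-2)**2) = 91734/(141 - 2*4) = 91734/(141 - 8) = 91734/133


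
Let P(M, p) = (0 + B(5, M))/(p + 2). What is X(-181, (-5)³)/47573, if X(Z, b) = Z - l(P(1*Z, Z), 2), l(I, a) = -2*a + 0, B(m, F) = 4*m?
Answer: -177/47573 ≈ -0.0037206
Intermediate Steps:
P(M, p) = 20/(2 + p) (P(M, p) = (0 + 4*5)/(p + 2) = (0 + 20)/(2 + p) = 20/(2 + p))
l(I, a) = -2*a
X(Z, b) = 4 + Z (X(Z, b) = Z - (-2)*2 = Z - 1*(-4) = Z + 4 = 4 + Z)
X(-181, (-5)³)/47573 = (4 - 181)/47573 = -177*1/47573 = -177/47573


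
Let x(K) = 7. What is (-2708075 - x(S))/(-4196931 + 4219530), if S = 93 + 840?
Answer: -300898/2511 ≈ -119.83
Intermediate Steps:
S = 933
(-2708075 - x(S))/(-4196931 + 4219530) = (-2708075 - 1*7)/(-4196931 + 4219530) = (-2708075 - 7)/22599 = -2708082*1/22599 = -300898/2511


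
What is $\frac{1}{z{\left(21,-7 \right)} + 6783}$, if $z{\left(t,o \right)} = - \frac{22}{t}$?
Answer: $\frac{21}{142421} \approx 0.00014745$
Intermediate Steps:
$\frac{1}{z{\left(21,-7 \right)} + 6783} = \frac{1}{- \frac{22}{21} + 6783} = \frac{1}{\frac{142421}{21}} = \frac{21}{142421}$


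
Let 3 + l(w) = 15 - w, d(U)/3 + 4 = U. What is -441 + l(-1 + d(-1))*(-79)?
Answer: -2653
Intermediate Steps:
d(U) = -12 + 3*U
l(w) = 12 - w (l(w) = -3 + (15 - w) = 12 - w)
-441 + l(-1 + d(-1))*(-79) = -441 + (12 - (-1 + (-12 + 3*(-1))))*(-79) = -441 + (12 - (-1 + (-12 - 3)))*(-79) = -441 + (12 - (-1 - 15))*(-79) = -441 + (12 - 1*(-16))*(-79) = -441 + (12 + 16)*(-79) = -441 + 28*(-79) = -441 - 2212 = -2653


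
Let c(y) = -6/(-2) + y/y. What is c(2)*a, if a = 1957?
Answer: 7828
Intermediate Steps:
c(y) = 4 (c(y) = -6*(-½) + 1 = 3 + 1 = 4)
c(2)*a = 4*1957 = 7828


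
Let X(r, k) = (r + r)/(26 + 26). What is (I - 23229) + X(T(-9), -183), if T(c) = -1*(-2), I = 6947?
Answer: -211665/13 ≈ -16282.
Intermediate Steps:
T(c) = 2
X(r, k) = r/26 (X(r, k) = (2*r)/52 = (2*r)*(1/52) = r/26)
(I - 23229) + X(T(-9), -183) = (6947 - 23229) + (1/26)*2 = -16282 + 1/13 = -211665/13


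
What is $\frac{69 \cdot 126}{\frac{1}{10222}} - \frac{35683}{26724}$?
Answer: $\frac{139703744797}{1572} \approx 8.887 \cdot 10^{7}$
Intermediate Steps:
$\frac{69 \cdot 126}{\frac{1}{10222}} - \frac{35683}{26724} = 8694 \frac{1}{\frac{1}{10222}} - \frac{2099}{1572} = 8694 \cdot 10222 - \frac{2099}{1572} = 88870068 - \frac{2099}{1572} = \frac{139703744797}{1572}$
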